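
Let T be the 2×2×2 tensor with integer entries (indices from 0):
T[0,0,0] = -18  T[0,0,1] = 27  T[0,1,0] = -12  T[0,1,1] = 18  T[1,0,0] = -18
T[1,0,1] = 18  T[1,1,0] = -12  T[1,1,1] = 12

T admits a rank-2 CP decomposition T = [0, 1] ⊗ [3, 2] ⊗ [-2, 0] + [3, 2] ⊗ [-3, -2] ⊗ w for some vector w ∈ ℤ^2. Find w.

w = [2, -3]

Subtract the known terms from T to get the rank-1 residual R = [3, 2] ⊗ [-3, -2] ⊗ w, so R[i,j,k] = a[i]·b[j]·w[k]. Pick indices with nonzero a[0]·b[0] = (3)·(-3) = -9. Only the fibre through (0,0,·) is needed: R[0,0,:] = T[0,0,:] − Σₗ aₗ[0]bₗ[0]cₗ = [-18, 27] − (0)·(3)·[-2, 0] = [-18, 27]. Then w[k] = R[0,0,k] / -9 for each k, giving w = [-18, 27] / -9 = [2, -3].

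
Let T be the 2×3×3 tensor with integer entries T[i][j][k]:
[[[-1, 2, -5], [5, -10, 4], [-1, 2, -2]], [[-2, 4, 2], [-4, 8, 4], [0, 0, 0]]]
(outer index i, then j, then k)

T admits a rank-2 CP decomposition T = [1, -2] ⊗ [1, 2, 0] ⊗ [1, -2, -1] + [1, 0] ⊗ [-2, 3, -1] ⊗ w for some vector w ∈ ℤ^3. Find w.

w = [1, -2, 2]

Subtract the known terms from T to get the rank-1 residual R = [1, 0] ⊗ [-2, 3, -1] ⊗ w, so R[i,j,k] = a[i]·b[j]·w[k]. Pick indices with nonzero a[0]·b[0] = (1)·(-2) = -2. Only the fibre through (0,0,·) is needed: R[0,0,:] = T[0,0,:] − Σₗ aₗ[0]bₗ[0]cₗ = [-1, 2, -5] − (1)·(1)·[1, -2, -1] = [-2, 4, -4]. Then w[k] = R[0,0,k] / -2 for each k, giving w = [-2, 4, -4] / -2 = [1, -2, 2].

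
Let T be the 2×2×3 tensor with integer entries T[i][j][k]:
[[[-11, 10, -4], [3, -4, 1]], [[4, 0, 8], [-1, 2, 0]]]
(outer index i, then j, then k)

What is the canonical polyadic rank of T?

3

Lower bound: the mode-3 unfolding of T (rows indexed by k, columns by (i,j) = (0,0), (0,1), (1,0), (1,1)) is [[-11, 3, 4, -1], [10, -4, 0, 2], [-4, 1, 8, 0]].
There the 3×3 minor on rows k ∈ {0, 1, 2}, columns (i,j) ∈ {(0,0), (0,1), (1,0)} is det [[-11, 3, 4], [10, -4, 0], [-4, 1, 8]] = 88 ≠ 0, so this unfolding has rank ≥ 3; CP rank is at least every unfolding rank, so rank(T) ≥ 3. (Flattening ranks never certify an upper bound on CP rank; for that we must actually write T with 3 rank-1 terms.)
Upper bound: T is a sum of 3 rank-1 terms, T = [1, -1] ∘ [2, 1] ∘ [-1, 0, -1] + [1, 2] ∘ [1, 0] ∘ [-1, 2, 2] + [2, -1] ∘ [2, -1] ∘ [-2, 2, -1] (one valid choice — decompositions are not unique — normalised so each a, b is primitive with positive first nonzero entry; check it by expanding all entries), so rank(T) ≤ 3.
These bounds meet, so rank(T) = 3.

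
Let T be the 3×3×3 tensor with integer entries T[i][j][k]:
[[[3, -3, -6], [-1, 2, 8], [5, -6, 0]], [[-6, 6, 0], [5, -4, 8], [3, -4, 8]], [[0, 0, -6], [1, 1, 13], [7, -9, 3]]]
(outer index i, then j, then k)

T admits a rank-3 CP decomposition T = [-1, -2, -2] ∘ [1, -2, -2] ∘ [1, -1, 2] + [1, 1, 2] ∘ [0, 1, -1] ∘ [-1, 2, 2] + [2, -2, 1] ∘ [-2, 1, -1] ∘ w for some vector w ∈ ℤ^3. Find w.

w = [-1, 1, 1]

Subtract the known terms from T to get the rank-1 residual R = [2, -2, 1] ∘ [-2, 1, -1] ∘ w, so R[i,j,k] = a[i]·b[j]·w[k]. Pick indices with nonzero a[0]·b[0] = (2)·(-2) = -4. Only the fibre through (0,0,·) is needed: R[0,0,:] = T[0,0,:] − Σₗ aₗ[0]bₗ[0]cₗ = [3, -3, -6] − (-1)·(1)·[1, -1, 2] − (1)·(0)·[-1, 2, 2] = [4, -4, -4]. Then w[k] = R[0,0,k] / -4 for each k, giving w = [4, -4, -4] / -4 = [-1, 1, 1].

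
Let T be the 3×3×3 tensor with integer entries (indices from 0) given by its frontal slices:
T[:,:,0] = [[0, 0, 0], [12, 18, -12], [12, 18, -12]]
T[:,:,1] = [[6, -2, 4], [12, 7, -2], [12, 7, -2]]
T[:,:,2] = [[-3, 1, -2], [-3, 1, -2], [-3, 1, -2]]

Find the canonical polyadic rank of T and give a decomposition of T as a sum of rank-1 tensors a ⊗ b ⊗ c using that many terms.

Lower bound: the mode-1 unfolding of T (rows indexed by i, columns by (j,k) = (0,0), (0,1), (0,2), (1,0), (1,1), (1,2), (2,0), (2,1), (2,2)) is [[0, 6, -3, 0, -2, 1, 0, 4, -2], [12, 12, -3, 18, 7, 1, -12, -2, -2], [12, 12, -3, 18, 7, 1, -12, -2, -2]].
There the 2×2 minor on rows i ∈ {0, 1}, columns (j,k) ∈ {(0,0), (0,1)} is det [[0, 6], [12, 12]] = -72 ≠ 0, so this unfolding has rank ≥ 2; CP rank is at least every unfolding rank, so rank(T) ≥ 2. (Unfolding ranks only ever bound the CP rank from below — rank(T) can be strictly larger than all of them — so the matching upper bound has to come from an explicit 2-term decomposition.)
Upper bound — finding two terms. Write S_k = T[:,:,k] for the frontal slices: S₀ = [[0, 0, 0], [12, 18, -12], [12, 18, -12]], S₁ = [[6, -2, 4], [12, 7, -2], [12, 7, -2]], S₂ = [[-3, 1, -2], [-3, 1, -2], [-3, 1, -2]].
If T = a₁ ⊗ b₁ ⊗ c₁ + a₂ ⊗ b₂ ⊗ c₂ then each S_k = c₁[k]·a₁b₁ᵀ + c₂[k]·a₂b₂ᵀ. S₀ and S₁ are linearly independent, so a₁b₁ᵀ and a₂b₂ᵀ must span the same plane of matrices: they are the rank-1 matrices of the form x·S₀ + y·S₁.
The 2×2 minor of x·S₀ + y·S₁ on rows {0,1}, columns {0,1} is 132·xy + 66·y² = 66·(y)(2·x + y), vanishing at (x:y) = (1:0) and (1:-2).
M₁ = S₀ = [[0, 0, 0], [12, 18, -12], [12, 18, -12]] = 6·[0, 1, 1][2, 3, -2]ᵀ and M₂ = S₀ − 2·S₁ = [[-12, 4, -8], [-12, 4, -8], [-12, 4, -8]] = (-4)·[1, 1, 1][3, -1, 2]ᵀ, so take a₁ = [0, 1, 1], b₁ = [2, 3, -2], a₂ = [1, 1, 1], b₂ = [3, -1, 2].
Each slice is an integer combination of E₁ = a₁b₁ᵀ and E₂ = a₂b₂ᵀ: S₀ = 6·E₁, S₁ = 3·E₁ + 2·E₂, S₂ = −E₂; reading off coefficients, c₁ = [6, 3, 0] and c₂ = [0, 2, -1].
Hence T = [0, 1, 1] ⊗ [2, 3, -2] ⊗ [6, 3, 0] + [1, 1, 1] ⊗ [3, -1, 2] ⊗ [0, 2, -1], so rank(T) ≤ 2.
These bounds meet, so rank(T) = 2.
Check entry T[1,1,0] = 18: (1)·(3)·(6) + (1)·(-1)·(0) = 18.

rank(T) = 2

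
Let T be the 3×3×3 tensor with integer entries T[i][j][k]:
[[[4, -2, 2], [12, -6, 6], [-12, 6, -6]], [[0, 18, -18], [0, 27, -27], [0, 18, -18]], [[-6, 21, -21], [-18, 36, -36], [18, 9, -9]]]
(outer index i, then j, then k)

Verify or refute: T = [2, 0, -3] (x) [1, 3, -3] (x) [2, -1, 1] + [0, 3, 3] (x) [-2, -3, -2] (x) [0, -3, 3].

Yes

Reconstruct entrywise from the claimed factors. For example, T[0,2,2] = -6 and Σₗ aₗ[0]bₗ[2]cₗ[2] = (2)·(-3)·(1) + (0)·(-2)·(3) = -6; checking all 27 entries, every one matches. The claim holds.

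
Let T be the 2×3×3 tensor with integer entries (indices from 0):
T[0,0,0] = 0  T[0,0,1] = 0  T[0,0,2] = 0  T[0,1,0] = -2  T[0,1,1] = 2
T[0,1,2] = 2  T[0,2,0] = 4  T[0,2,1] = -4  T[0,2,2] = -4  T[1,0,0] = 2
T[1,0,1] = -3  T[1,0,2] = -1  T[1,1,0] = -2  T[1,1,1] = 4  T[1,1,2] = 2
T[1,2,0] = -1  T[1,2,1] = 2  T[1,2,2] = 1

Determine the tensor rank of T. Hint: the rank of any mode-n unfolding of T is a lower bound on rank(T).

3

Lower bound: the mode-2 unfolding of T (rows indexed by j, columns by (i,k) = (0,0), (0,1), (0,2), (1,0), (1,1), (1,2)) is [[0, 0, 0, 2, -3, -1], [-2, 2, 2, -2, 4, 2], [4, -4, -4, -1, 2, 1]].
There the 3×3 minor on rows j ∈ {0, 1, 2}, columns (i,k) ∈ {(0,0), (1,0), (1,1)} is det [[0, 2, -3], [-2, -2, 4], [4, -1, 2]] = 10 ≠ 0, so this unfolding has rank ≥ 3; CP rank is at least every unfolding rank, so rank(T) ≥ 3. (Unfolding ranks only ever bound the CP rank from below — rank(T) can be strictly larger than all of them — so the matching upper bound has to come from an explicit 3-term decomposition.)
Upper bound: T is a sum of 3 rank-1 terms, T = [0, 1] (x) [1, 0, 0] (x) [0, 1, 1] + [0, 1] (x) [2, -2, -1] (x) [1, -2, -1] + [1, 0] (x) [0, 1, -2] (x) [-2, 2, 2] (written with every a and b primitive with positive leading entry and the scale carried by c; CP decompositions are not unique, and this one is verified by expanding entrywise), so rank(T) ≤ 3.
These bounds meet, so rank(T) = 3.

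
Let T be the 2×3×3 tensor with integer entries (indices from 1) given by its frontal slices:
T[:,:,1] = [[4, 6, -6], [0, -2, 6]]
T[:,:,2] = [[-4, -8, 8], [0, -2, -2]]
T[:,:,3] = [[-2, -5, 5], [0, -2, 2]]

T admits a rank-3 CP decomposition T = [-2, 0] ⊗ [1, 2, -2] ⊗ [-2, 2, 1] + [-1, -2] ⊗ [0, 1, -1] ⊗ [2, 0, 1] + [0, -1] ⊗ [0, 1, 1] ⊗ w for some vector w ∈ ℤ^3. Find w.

w = [-2, 2, 0]

Subtract the known terms from T to get the rank-1 residual R = [0, -1] ⊗ [0, 1, 1] ⊗ w, so R[i,j,k] = a[i]·b[j]·w[k]. Pick indices with nonzero a[2]·b[2] = (-1)·(1) = -1. Only the fibre through (2,2,·) is needed: R[2,2,:] = T[2,2,:] − Σₗ aₗ[2]bₗ[2]cₗ = [-2, -2, -2] − (0)·(2)·[-2, 2, 1] − (-2)·(1)·[2, 0, 1] = [2, -2, 0]. Then w[k] = R[2,2,k] / -1 for each k, giving w = [2, -2, 0] / -1 = [-2, 2, 0].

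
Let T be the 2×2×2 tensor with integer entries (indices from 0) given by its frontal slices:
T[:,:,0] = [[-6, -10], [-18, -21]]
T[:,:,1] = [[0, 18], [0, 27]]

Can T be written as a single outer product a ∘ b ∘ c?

No

The mode-1 unfolding of T (rows indexed by i, columns by (j,k) = (0,0), (0,1), (1,0), (1,1)) is [[-6, 0, -10, 18], [-18, 0, -21, 27]].
There the 2×2 minor on rows i ∈ {0, 1}, columns (j,k) ∈ {(0,0), (1,0)} is det [[-6, -10], [-18, -21]] = -54 ≠ 0, so this unfolding has rank ≥ 2; CP rank is at least every unfolding rank, so rank(T) ≥ 2.
In particular rank(T) ≥ 2 > 1, so T is not rank-1.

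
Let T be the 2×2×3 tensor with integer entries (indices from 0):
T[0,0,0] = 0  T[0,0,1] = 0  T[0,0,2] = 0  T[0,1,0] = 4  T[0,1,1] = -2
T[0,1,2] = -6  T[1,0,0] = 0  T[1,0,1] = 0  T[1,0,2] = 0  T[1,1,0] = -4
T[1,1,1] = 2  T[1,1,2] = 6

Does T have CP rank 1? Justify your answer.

Yes

If T = a ⊗ b ⊗ c then every fibre of T is a multiple of the corresponding factor, so read the factors off the fibres through the nonzero entry T[0,1,0] = 4.
The mode-1 fibre T[:,1,0] = [4, -4] gives a = (1, -1) (primitive direction); the mode-2 fibre T[0,:,0] = [0, 4] gives b = (0, 1); then c[k] = T[0,1,k] / (a[0]·b[1]) = [4, -2, -6] / 1 = (4, -2, -6).
Expanding (1, -1) ⊗ (0, 1) ⊗ (4, -2, -6) reproduces all 12 entries of T, so T = (1, -1) ⊗ (0, 1) ⊗ (4, -2, -6) and rank(T) ≤ 1.
Equivalently every frontal slice T[:,:,k] is c[k] times the rank-1 matrix (1, -1) ⊗ (0, 1). So T has rank 1 (it is nonzero).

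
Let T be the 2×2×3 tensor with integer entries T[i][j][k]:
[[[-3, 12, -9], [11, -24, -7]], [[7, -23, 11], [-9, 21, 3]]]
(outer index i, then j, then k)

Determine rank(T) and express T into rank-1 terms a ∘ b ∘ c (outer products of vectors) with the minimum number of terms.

Lower bound: the mode-1 unfolding of T (rows indexed by i, columns by (j,k) = (0,0), (0,1), (0,2), (1,0), (1,1), (1,2)) is [[-3, 12, -9, 11, -24, -7], [7, -23, 11, -9, 21, 3]].
There the 2×2 minor on rows i ∈ {0, 1}, columns (j,k) ∈ {(0,0), (0,1)} is det [[-3, 12], [7, -23]] = -15 ≠ 0, so this unfolding has rank ≥ 2; CP rank is at least every unfolding rank, so rank(T) ≥ 2. (Flattening ranks never certify an upper bound on CP rank; for that we must actually write T with 2 rank-1 terms.)
Upper bound — finding two terms. Write S_k = T[:,:,k] for the frontal slices: S₀ = [[-3, 11], [7, -9]], S₁ = [[12, -24], [-23, 21]], S₂ = [[-9, -7], [11, 3]].
If T = a₁ ∘ b₁ ∘ c₁ + a₂ ∘ b₂ ∘ c₂ then each S_k = c₁[k]·a₁b₁ᵀ + c₂[k]·a₂b₂ᵀ. S₀ and S₁ are linearly independent, so a₁b₁ᵀ and a₂b₂ᵀ must span the same plane of matrices: they are the rank-1 matrices of the form x·S₀ + y·S₁.
det(x·S₀ + y·S₁) is −50·x² + 250·xy − 300·y² = (-50)·(x − 3·y)(x − 2·y), vanishing at (x:y) = (3:1) and (2:1).
M₁ = 3·S₀ + S₁ = [[3, 9], [-2, -6]] = (3, -2)(1, 3)ᵀ and M₂ = 2·S₀ + S₁ = [[6, -2], [-9, 3]] = (2, -3)(3, -1)ᵀ, so take a₁ = (3, -2), b₁ = (1, 3), a₂ = (2, -3), b₂ = (3, -1).
Each slice is an integer combination of E₁ = a₁b₁ᵀ and E₂ = a₂b₂ᵀ: S₀ = E₁ − E₂, S₁ = −2·E₁ + 3·E₂, S₂ = −E₁ − E₂; reading off coefficients, c₁ = (1, -2, -1) and c₂ = (-1, 3, -1).
Hence T = (3, -2) ∘ (1, 3) ∘ (1, -2, -1) + (2, -3) ∘ (3, -1) ∘ (-1, 3, -1), so rank(T) ≤ 2.
These bounds meet, so rank(T) = 2.

rank(T) = 2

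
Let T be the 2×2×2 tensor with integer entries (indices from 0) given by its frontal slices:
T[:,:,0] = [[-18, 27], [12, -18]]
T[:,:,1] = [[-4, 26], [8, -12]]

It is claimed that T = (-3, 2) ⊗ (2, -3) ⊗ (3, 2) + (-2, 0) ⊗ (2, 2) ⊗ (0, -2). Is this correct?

Reconstruct entrywise from the claimed factors. For example, T[0,1,1] = 26 and Σₗ aₗ[0]bₗ[1]cₗ[1] = (-3)·(-3)·(2) + (-2)·(2)·(-2) = 26; checking all 8 entries, every one matches. The claim holds.

Yes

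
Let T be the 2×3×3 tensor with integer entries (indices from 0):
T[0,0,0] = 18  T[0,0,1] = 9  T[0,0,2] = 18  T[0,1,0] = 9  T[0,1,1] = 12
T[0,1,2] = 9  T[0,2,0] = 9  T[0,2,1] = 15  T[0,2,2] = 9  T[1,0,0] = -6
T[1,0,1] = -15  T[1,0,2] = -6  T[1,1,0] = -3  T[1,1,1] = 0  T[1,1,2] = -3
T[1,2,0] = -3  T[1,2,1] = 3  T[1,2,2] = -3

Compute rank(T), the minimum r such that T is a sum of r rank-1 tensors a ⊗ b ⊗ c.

Lower bound: the mode-3 unfolding of T (rows indexed by k, columns by (i,j) = (0,0), (0,1), (0,2), (1,0), (1,1), (1,2)) is [[18, 9, 9, -6, -3, -3], [9, 12, 15, -15, 0, 3], [18, 9, 9, -6, -3, -3]].
There the 2×2 minor on rows k ∈ {0, 1}, columns (i,j) ∈ {(0,0), (0,1)} is det [[18, 9], [9, 12]] = 135 ≠ 0, so this unfolding has rank ≥ 2; CP rank is at least every unfolding rank, so rank(T) ≥ 2. (This is only a lower bound: in general the CP rank may exceed every unfolding rank, so we still need to exhibit 2 rank-1 terms summing to T.)
Upper bound — finding two terms. Write S_k = T[:,:,k] for the frontal slices: S₀ = [[18, 9, 9], [-6, -3, -3]], S₁ = [[9, 12, 15], [-15, 0, 3]], S₂ = [[18, 9, 9], [-6, -3, -3]].
If T = a₁ ⊗ b₁ ⊗ c₁ + a₂ ⊗ b₂ ⊗ c₂ then each S_k = c₁[k]·a₁b₁ᵀ + c₂[k]·a₂b₂ᵀ. S₀ and S₁ are linearly independent, so a₁b₁ᵀ and a₂b₂ᵀ must span the same plane of matrices: they are the rank-1 matrices of the form x·S₀ + y·S₁.
The 2×2 minor of x·S₀ + y·S₁ on rows {0,1}, columns {0,1} is 180·xy + 180·y² = 180·(y)(x + y), vanishing at (x:y) = (1:0) and (1:-1).
M₁ = S₀ = [[18, 9, 9], [-6, -3, -3]] = 3·(3, -1)(2, 1, 1)ᵀ and M₂ = S₀ − S₁ = [[9, -3, -6], [9, -3, -6]] = 3·(1, 1)(3, -1, -2)ᵀ, so take a₁ = (3, -1), b₁ = (2, 1, 1), a₂ = (1, 1), b₂ = (3, -1, -2).
Each slice is an integer combination of E₁ = a₁b₁ᵀ and E₂ = a₂b₂ᵀ: S₀ = 3·E₁, S₁ = 3·E₁ − 3·E₂, S₂ = 3·E₁; reading off coefficients, c₁ = (3, 3, 3) and c₂ = (0, -3, 0).
Hence T = (3, -1) ⊗ (2, 1, 1) ⊗ (3, 3, 3) + (1, 1) ⊗ (3, -1, -2) ⊗ (0, -3, 0), so rank(T) ≤ 2.
These bounds meet, so rank(T) = 2.

2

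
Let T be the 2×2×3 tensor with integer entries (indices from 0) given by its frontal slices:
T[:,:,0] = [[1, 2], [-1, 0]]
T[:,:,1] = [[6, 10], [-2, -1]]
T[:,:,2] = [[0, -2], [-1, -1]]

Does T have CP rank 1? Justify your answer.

The mode-3 unfolding of T (rows indexed by k, columns by (i,j) = (0,0), (0,1), (1,0), (1,1)) is [[1, 2, -1, 0], [6, 10, -2, -1], [0, -2, -1, -1]].
There the 3×3 minor on rows k ∈ {0, 1, 2}, columns (i,j) ∈ {(0,0), (0,1), (1,0)} is det [[1, 2, -1], [6, 10, -2], [0, -2, -1]] = 10 ≠ 0, so this unfolding has rank ≥ 3; CP rank is at least every unfolding rank, so rank(T) ≥ 3.
In particular rank(T) ≥ 3 > 1, so T is not rank-1.

No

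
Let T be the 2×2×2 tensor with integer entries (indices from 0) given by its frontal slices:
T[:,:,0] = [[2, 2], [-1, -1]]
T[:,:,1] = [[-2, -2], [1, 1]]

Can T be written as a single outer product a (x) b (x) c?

If T = a (x) b (x) c then every fibre of T is a multiple of the corresponding factor, so read the factors off the fibres through the nonzero entry T[0,0,0] = 2.
The mode-1 fibre T[:,0,0] = [2, -1] gives a = (2, -1) (primitive direction); the mode-2 fibre T[0,:,0] = [2, 2] gives b = (1, 1); then c[k] = T[0,0,k] / (a[0]·b[0]) = [2, -2] / 2 = (1, -1).
Expanding (2, -1) (x) (1, 1) (x) (1, -1) reproduces all 8 entries of T, so T = (2, -1) (x) (1, 1) (x) (1, -1) and rank(T) ≤ 1.
Equivalently every frontal slice T[:,:,k] is c[k] times the rank-1 matrix (2, -1) (x) (1, 1). So T has rank 1 (it is nonzero).

Yes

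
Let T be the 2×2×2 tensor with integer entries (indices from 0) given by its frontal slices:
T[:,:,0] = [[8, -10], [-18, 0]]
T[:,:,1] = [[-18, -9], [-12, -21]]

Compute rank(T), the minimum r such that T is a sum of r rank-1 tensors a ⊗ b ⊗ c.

Lower bound: the mode-1 unfolding of T (rows indexed by i, columns by (j,k) = (0,0), (0,1), (1,0), (1,1)) is [[8, -18, -10, -9], [-18, -12, 0, -21]].
There the 2×2 minor on rows i ∈ {0, 1}, columns (j,k) ∈ {(0,0), (0,1)} is det [[8, -18], [-18, -12]] = -420 ≠ 0, so this unfolding has rank ≥ 2; CP rank is at least every unfolding rank, so rank(T) ≥ 2. (Flattening ranks never certify an upper bound on CP rank; for that we must actually write T with 2 rank-1 terms.)
Upper bound — finding two terms. Write S_k = T[:,:,k] for the frontal slices: S₀ = [[8, -10], [-18, 0]], S₁ = [[-18, -9], [-12, -21]].
If T = a₁ ⊗ b₁ ⊗ c₁ + a₂ ⊗ b₂ ⊗ c₂ then each S_k = c₁[k]·a₁b₁ᵀ + c₂[k]·a₂b₂ᵀ. S₀ and S₁ are linearly independent, so a₁b₁ᵀ and a₂b₂ᵀ must span the same plane of matrices: they are the rank-1 matrices of the form x·S₀ + y·S₁.
det(x·S₀ + y·S₁) is −180·x² − 450·xy + 270·y² = (-90)·(x + 3·y)(2·x − y), vanishing at (x:y) = (3:-1) and (1:2).
M₁ = 3·S₀ − S₁ = [[42, -21], [-42, 21]] = 21·(1, -1)(2, -1)ᵀ and M₂ = S₀ + 2·S₁ = [[-28, -28], [-42, -42]] = (-14)·(2, 3)(1, 1)ᵀ, so take a₁ = (1, -1), b₁ = (2, -1), a₂ = (2, 3), b₂ = (1, 1).
Each slice is an integer combination of E₁ = a₁b₁ᵀ and E₂ = a₂b₂ᵀ: S₀ = 6·E₁ − 2·E₂, S₁ = −3·E₁ − 6·E₂; reading off coefficients, c₁ = (6, -3) and c₂ = (-2, -6).
Hence T = (1, -1) ⊗ (2, -1) ⊗ (6, -3) + (2, 3) ⊗ (1, 1) ⊗ (-2, -6), so rank(T) ≤ 2.
These bounds meet, so rank(T) = 2.

2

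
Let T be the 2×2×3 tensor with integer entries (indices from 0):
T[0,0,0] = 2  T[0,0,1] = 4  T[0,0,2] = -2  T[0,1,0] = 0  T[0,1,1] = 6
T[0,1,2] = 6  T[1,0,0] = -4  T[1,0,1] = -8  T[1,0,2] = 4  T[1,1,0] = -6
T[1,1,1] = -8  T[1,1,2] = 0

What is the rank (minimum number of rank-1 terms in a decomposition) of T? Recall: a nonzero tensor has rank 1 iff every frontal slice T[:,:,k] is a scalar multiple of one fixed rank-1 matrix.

Lower bound: the mode-3 unfolding of T (rows indexed by k, columns by (i,j) = (0,0), (0,1), (1,0), (1,1)) is [[2, 0, -4, -6], [4, 6, -8, -8], [-2, 6, 4, 0]].
There the 3×3 minor on rows k ∈ {0, 1, 2}, columns (i,j) ∈ {(0,0), (0,1), (1,1)} is det [[2, 0, -6], [4, 6, -8], [-2, 6, 0]] = -120 ≠ 0, so this unfolding has rank ≥ 3; CP rank is at least every unfolding rank, so rank(T) ≥ 3. (Unfolding ranks only ever bound the CP rank from below — rank(T) can be strictly larger than all of them — so the matching upper bound has to come from an explicit 3-term decomposition.)
Upper bound: T is a sum of 3 rank-1 terms, T = [1, -2] ⊗ [1, 1] ⊗ [2, 4, -2] + [1, -1] ⊗ [0, 1] ⊗ [2, 0, 4] + [1, 0] ⊗ [0, 1] ⊗ [-4, 2, 4] (one valid choice — decompositions are not unique — normalised so each a, b is primitive with positive first nonzero entry; check it by expanding all entries), so rank(T) ≤ 3.
These bounds meet, so rank(T) = 3.

3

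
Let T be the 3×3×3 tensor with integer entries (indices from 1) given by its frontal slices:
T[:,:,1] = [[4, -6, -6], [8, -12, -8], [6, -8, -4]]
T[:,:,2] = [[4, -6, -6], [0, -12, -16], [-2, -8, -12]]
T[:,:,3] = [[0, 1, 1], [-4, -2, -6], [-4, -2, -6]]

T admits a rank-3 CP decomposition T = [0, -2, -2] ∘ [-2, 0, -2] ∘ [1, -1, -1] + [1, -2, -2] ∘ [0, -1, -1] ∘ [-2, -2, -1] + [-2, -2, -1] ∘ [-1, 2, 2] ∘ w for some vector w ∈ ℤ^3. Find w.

w = [2, 2, 0]

Subtract the known terms from T to get the rank-1 residual R = [-2, -2, -1] ∘ [-1, 2, 2] ∘ w, so R[i,j,k] = a[i]·b[j]·w[k]. Pick indices with nonzero a[1]·b[1] = (-2)·(-1) = 2. Only the fibre through (1,1,·) is needed: R[1,1,:] = T[1,1,:] − Σₗ aₗ[1]bₗ[1]cₗ = [4, 4, 0] − (0)·(-2)·[1, -1, -1] − (1)·(0)·[-2, -2, -1] = [4, 4, 0]. Then w[k] = R[1,1,k] / 2 for each k, giving w = [4, 4, 0] / 2 = [2, 2, 0].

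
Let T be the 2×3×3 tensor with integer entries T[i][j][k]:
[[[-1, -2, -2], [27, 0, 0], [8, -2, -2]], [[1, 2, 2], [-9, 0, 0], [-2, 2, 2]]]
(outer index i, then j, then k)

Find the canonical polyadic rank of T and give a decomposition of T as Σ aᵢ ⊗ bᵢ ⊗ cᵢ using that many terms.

rank(T) = 2

Lower bound: in the mode-1 unfolding of T (rows indexed by i, columns by (j,k)) the 2×2 minor on rows i ∈ {0, 1}, columns (j,k) ∈ {(0,0), (1,0)} is det [[-1, 27], [1, -9]] = -18 ≠ 0, so that unfolding has rank ≥ 2 and hence rank(T) ≥ 2 (CP rank is at least every unfolding rank, though it can be larger).
Upper bound: with S_k = T[:,:,k], the two rank-1 terms a₁b₁ᵀ, a₂b₂ᵀ are the rank-1 members of the pencil x·S₀ + y·S₁.
The 2×2 minor of x·S₀ + y·S₁ on rows {0,1}, columns {0,1} is −18·x² − 36·xy = (-18)·(x + 2·y)(x), vanishing at (x:y) = (2:-1) and (0:1).
M₁ = 2·S₀ − S₁ = [[0, 54, 18], [0, -18, -6]] = 6·[3, -1][0, 3, 1]ᵀ and M₂ = S₁ = [[-2, 0, -2], [2, 0, 2]] = (-2)·[1, -1][1, 0, 1]ᵀ, so take a₁ = [3, -1], b₁ = [0, 3, 1], a₂ = [1, -1], b₂ = [1, 0, 1].
Each slice is an integer combination of E₁ = a₁b₁ᵀ and E₂ = a₂b₂ᵀ: S₀ = 3·E₁ − E₂, S₁ = −2·E₂, S₂ = −2·E₂; reading off coefficients, c₁ = [3, 0, 0] and c₂ = [-1, -2, -2].
Hence T = [3, -1] ⊗ [0, 3, 1] ⊗ [3, 0, 0] + [1, -1] ⊗ [1, 0, 1] ⊗ [-1, -2, -2], so rank(T) ≤ 2.
These bounds meet, so rank(T) = 2.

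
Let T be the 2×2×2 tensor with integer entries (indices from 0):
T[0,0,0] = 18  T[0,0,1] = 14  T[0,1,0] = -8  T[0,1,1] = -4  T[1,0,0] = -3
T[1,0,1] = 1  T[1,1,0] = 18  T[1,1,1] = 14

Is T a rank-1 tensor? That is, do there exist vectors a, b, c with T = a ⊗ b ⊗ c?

No

The mode-2 unfolding of T (rows indexed by j, columns by (i,k) = (0,0), (0,1), (1,0), (1,1)) is [[18, 14, -3, 1], [-8, -4, 18, 14]].
There the 2×2 minor on rows j ∈ {0, 1}, columns (i,k) ∈ {(0,0), (0,1)} is det [[18, 14], [-8, -4]] = 40 ≠ 0, so this unfolding has rank ≥ 2; CP rank is at least every unfolding rank, so rank(T) ≥ 2.
In particular rank(T) ≥ 2 > 1, so T is not rank-1.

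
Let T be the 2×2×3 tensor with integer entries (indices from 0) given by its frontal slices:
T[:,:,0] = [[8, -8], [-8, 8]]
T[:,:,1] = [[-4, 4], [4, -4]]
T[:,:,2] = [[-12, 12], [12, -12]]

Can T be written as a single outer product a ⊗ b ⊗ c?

If T = a ⊗ b ⊗ c then every fibre of T is a multiple of the corresponding factor, so read the factors off the fibres through the nonzero entry T[0,0,0] = 8.
The mode-1 fibre T[:,0,0] = [8, -8] gives a = [1, -1] (primitive direction); the mode-2 fibre T[0,:,0] = [8, -8] gives b = [1, -1]; then c[k] = T[0,0,k] / (a[0]·b[0]) = [8, -4, -12] / 1 = [8, -4, -12].
Expanding [1, -1] ⊗ [1, -1] ⊗ [8, -4, -12] reproduces all 12 entries of T, so T = [1, -1] ⊗ [1, -1] ⊗ [8, -4, -12] and rank(T) ≤ 1.
Equivalently every frontal slice T[:,:,k] is c[k] times the rank-1 matrix [1, -1] ⊗ [1, -1]. So T has rank 1 (it is nonzero).

Yes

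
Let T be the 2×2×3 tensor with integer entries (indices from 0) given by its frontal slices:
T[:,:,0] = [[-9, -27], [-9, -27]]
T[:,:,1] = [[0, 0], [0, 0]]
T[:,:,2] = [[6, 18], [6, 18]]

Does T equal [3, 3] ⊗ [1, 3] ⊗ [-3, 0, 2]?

Reconstruct entrywise from the claimed factors. For example, T[1,1,0] = -27 and Σₗ aₗ[1]bₗ[1]cₗ[0] = (3)·(3)·(-3) = -27; checking all 12 entries, every one matches. The claim holds.

Yes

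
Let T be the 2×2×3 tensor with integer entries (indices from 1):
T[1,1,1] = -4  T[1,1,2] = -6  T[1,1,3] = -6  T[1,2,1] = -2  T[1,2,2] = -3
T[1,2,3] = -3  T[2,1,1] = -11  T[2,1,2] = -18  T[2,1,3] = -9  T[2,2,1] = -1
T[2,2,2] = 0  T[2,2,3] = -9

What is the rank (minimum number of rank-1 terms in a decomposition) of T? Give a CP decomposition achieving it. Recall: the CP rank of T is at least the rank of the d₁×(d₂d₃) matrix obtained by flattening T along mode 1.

Lower bound: the mode-1 unfolding of T (rows indexed by i, columns by (j,k) = (1,1), (1,2), (1,3), (2,1), (2,2), (2,3)) is [[-4, -6, -6, -2, -3, -3], [-11, -18, -9, -1, 0, -9]].
There the 2×2 minor on rows i ∈ {1, 2}, columns (j,k) ∈ {(1,1), (1,2)} is det [[-4, -6], [-11, -18]] = 6 ≠ 0, so this unfolding has rank ≥ 2; CP rank is at least every unfolding rank, so rank(T) ≥ 2. (This is only a lower bound: in general the CP rank may exceed every unfolding rank, so we still need to exhibit 2 rank-1 terms summing to T.)
Upper bound — finding two terms. Write S_k = T[:,:,k] for the frontal slices: S₁ = [[-4, -2], [-11, -1]], S₂ = [[-6, -3], [-18, 0]], S₃ = [[-6, -3], [-9, -9]].
If T = a₁ ⊗ b₁ ⊗ c₁ + a₂ ⊗ b₂ ⊗ c₂ then each S_k = c₁[k]·a₁b₁ᵀ + c₂[k]·a₂b₂ᵀ. S₁ and S₂ are linearly independent, so a₁b₁ᵀ and a₂b₂ᵀ must span the same plane of matrices: they are the rank-1 matrices of the form x·S₁ + y·S₂.
det(x·S₁ + y·S₂) is −18·x² − 63·xy − 54·y² = (-9)·(2·x + 3·y)(x + 2·y), vanishing at (x:y) = (3:-2) and (2:-1).
M₁ = 3·S₁ − 2·S₂ = [[0, 0], [3, -3]] = 3·[0, 1][1, -1]ᵀ and M₂ = 2·S₁ − S₂ = [[-2, -1], [-4, -2]] = −[1, 2][2, 1]ᵀ, so take a₁ = [0, 1], b₁ = [1, -1], a₂ = [1, 2], b₂ = [2, 1].
Each slice is an integer combination of E₁ = a₁b₁ᵀ and E₂ = a₂b₂ᵀ: S₁ = −3·E₁ − 2·E₂, S₂ = −6·E₁ − 3·E₂, S₃ = 3·E₁ − 3·E₂; reading off coefficients, c₁ = [-3, -6, 3] and c₂ = [-2, -3, -3].
Hence T = [0, 1] ⊗ [1, -1] ⊗ [-3, -6, 3] + [1, 2] ⊗ [2, 1] ⊗ [-2, -3, -3], so rank(T) ≤ 2.
These bounds meet, so rank(T) = 2.
Check entry T[2,2,3] = -9: (1)·(-1)·(3) + (2)·(1)·(-3) = -9.

rank(T) = 2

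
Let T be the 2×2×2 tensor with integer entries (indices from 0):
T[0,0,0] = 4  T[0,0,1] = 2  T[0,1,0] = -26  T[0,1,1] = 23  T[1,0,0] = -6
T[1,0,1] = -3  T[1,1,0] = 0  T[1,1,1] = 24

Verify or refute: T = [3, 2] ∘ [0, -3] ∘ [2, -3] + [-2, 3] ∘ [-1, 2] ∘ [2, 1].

Yes

Reconstruct entrywise from the claimed factors. For example, T[1,0,1] = -3 and Σₗ aₗ[1]bₗ[0]cₗ[1] = (2)·(0)·(-3) + (3)·(-1)·(1) = -3; checking all 8 entries, every one matches. The claim holds.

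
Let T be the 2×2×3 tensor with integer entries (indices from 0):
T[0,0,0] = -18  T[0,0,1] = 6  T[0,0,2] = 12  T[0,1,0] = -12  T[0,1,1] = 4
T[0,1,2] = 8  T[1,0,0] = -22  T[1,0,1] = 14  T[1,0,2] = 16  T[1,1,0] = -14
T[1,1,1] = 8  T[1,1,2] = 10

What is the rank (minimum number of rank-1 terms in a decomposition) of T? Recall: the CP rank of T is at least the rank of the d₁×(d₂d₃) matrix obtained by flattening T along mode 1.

2

Lower bound: the mode-2 unfolding of T (rows indexed by j, columns by (i,k) = (0,0), (0,1), (0,2), (1,0), (1,1), (1,2)) is [[-18, 6, 12, -22, 14, 16], [-12, 4, 8, -14, 8, 10]].
There the 2×2 minor on rows j ∈ {0, 1}, columns (i,k) ∈ {(0,0), (1,0)} is det [[-18, -22], [-12, -14]] = -12 ≠ 0, so this unfolding has rank ≥ 2; CP rank is at least every unfolding rank, so rank(T) ≥ 2. (Unfolding ranks only ever bound the CP rank from below — rank(T) can be strictly larger than all of them — so the matching upper bound has to come from an explicit 2-term decomposition.)
Upper bound — finding two terms. Write S_k = T[:,:,k] for the frontal slices: S₀ = [[-18, -12], [-22, -14]], S₁ = [[6, 4], [14, 8]], S₂ = [[12, 8], [16, 10]].
If T = a₁ ⊗ b₁ ⊗ c₁ + a₂ ⊗ b₂ ⊗ c₂ then each S_k = c₁[k]·a₁b₁ᵀ + c₂[k]·a₂b₂ᵀ. S₀ and S₁ are linearly independent, so a₁b₁ᵀ and a₂b₂ᵀ must span the same plane of matrices: they are the rank-1 matrices of the form x·S₀ + y·S₁.
det(x·S₀ + y·S₁) is −12·x² + 28·xy − 8·y² = (-4)·(x − 2·y)(3·x − y), vanishing at (x:y) = (2:1) and (1:3).
M₁ = 2·S₀ + S₁ = [[-30, -20], [-30, -20]] = (-10)·[1, 1][3, 2]ᵀ and M₂ = S₀ + 3·S₁ = [[0, 0], [20, 10]] = 10·[0, 1][2, 1]ᵀ, so take a₁ = [1, 1], b₁ = [3, 2], a₂ = [0, 1], b₂ = [2, 1].
Each slice is an integer combination of E₁ = a₁b₁ᵀ and E₂ = a₂b₂ᵀ: S₀ = −6·E₁ − 2·E₂, S₁ = 2·E₁ + 4·E₂, S₂ = 4·E₁ + 2·E₂; reading off coefficients, c₁ = [-6, 2, 4] and c₂ = [-2, 4, 2].
Hence T = [1, 1] ⊗ [3, 2] ⊗ [-6, 2, 4] + [0, 1] ⊗ [2, 1] ⊗ [-2, 4, 2], so rank(T) ≤ 2.
These bounds meet, so rank(T) = 2.
Check entry T[1,0,2] = 16: (1)·(3)·(4) + (1)·(2)·(2) = 16.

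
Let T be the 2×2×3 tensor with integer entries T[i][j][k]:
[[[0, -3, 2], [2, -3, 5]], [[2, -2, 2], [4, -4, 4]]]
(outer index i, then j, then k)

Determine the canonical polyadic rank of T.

3

Lower bound: in the mode-3 unfolding of T (rows indexed by k, columns by (i,j)) the 3×3 minor on rows k ∈ {0, 1, 2}, columns (i,j) ∈ {(0,0), (0,1), (1,0)} is det [[0, 2, 2], [-3, -3, -2], [2, 5, 2]] = -14 ≠ 0, so that unfolding has rank ≥ 3 and hence rank(T) ≥ 3 (CP rank is at least every unfolding rank, though it can be larger).
Upper bound: T is a sum of 3 rank-1 terms, T = [1, 0] ∘ [1, 0] ∘ [0, -2, -1] + [1, 0] ∘ [1, 1] ∘ [-2, 1, 1] + [1, 1] ∘ [1, 2] ∘ [2, -2, 2] (written with every a and b primitive with positive leading entry and the scale carried by c; CP decompositions are not unique, and this one is verified by expanding entrywise), so rank(T) ≤ 3.
These bounds meet, so rank(T) = 3.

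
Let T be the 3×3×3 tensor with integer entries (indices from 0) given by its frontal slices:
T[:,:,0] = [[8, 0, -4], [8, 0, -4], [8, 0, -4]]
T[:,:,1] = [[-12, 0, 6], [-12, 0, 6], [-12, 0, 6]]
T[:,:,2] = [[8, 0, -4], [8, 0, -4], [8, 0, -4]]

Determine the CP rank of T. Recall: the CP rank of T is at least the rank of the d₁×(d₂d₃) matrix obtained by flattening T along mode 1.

Lower bound: T ≠ 0 (e.g. T[0,0,0] = 8), so rank(T) ≥ 1.
Upper bound: if T = a ⊗ b ⊗ c then every fibre of T is a multiple of the corresponding factor, so read the factors off the fibres through the nonzero entry T[0,0,0] = 8.
The mode-1 fibre T[:,0,0] = [8, 8, 8] gives a = [1, 1, 1] (primitive direction); the mode-2 fibre T[0,:,0] = [8, 0, -4] gives b = [2, 0, -1]; then c[k] = T[0,0,k] / (a[0]·b[0]) = [8, -12, 8] / 2 = [4, -6, 4].
Expanding [1, 1, 1] ⊗ [2, 0, -1] ⊗ [4, -6, 4] reproduces all 27 entries of T, so T = [1, 1, 1] ⊗ [2, 0, -1] ⊗ [4, -6, 4] and rank(T) ≤ 1.
These bounds meet, so rank(T) = 1.

1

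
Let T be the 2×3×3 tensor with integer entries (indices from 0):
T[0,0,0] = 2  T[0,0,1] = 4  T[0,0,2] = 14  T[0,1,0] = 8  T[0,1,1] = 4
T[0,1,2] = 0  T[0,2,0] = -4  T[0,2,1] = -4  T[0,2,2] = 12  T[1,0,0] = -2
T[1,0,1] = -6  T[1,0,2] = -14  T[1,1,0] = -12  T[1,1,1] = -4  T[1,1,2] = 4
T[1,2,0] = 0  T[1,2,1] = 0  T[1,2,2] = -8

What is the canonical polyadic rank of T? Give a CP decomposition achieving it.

rank(T) = 3

Lower bound: the mode-3 unfolding of T (rows indexed by k, columns by (i,j) = (0,0), (0,1), (0,2), (1,0), (1,1), (1,2)) is [[2, 8, -4, -2, -12, 0], [4, 4, -4, -6, -4, 0], [14, 0, 12, -14, 4, -8]].
There the 3×3 minor on rows k ∈ {0, 1, 2}, columns (i,j) ∈ {(0,0), (0,1), (0,2)} is det [[2, 8, -4], [4, 4, -4], [14, 0, 12]] = -512 ≠ 0, so this unfolding has rank ≥ 3; CP rank is at least every unfolding rank, so rank(T) ≥ 3. (This is only a lower bound: in general the CP rank may exceed every unfolding rank, so we still need to exhibit 3 rank-1 terms summing to T.)
Upper bound: T is a sum of 3 rank-1 terms, T = (1, -2) ⊗ (1, -2, 0) ⊗ (-2, 0, 2) + (1, -1) ⊗ (2, 1, 1) ⊗ (4, 4, 4) + (2, -1) ⊗ (1, 0, 2) ⊗ (-2, -2, 2) (written with every a and b primitive with positive leading entry and the scale carried by c; CP decompositions are not unique, and this one is verified by expanding entrywise), so rank(T) ≤ 3.
These bounds meet, so rank(T) = 3.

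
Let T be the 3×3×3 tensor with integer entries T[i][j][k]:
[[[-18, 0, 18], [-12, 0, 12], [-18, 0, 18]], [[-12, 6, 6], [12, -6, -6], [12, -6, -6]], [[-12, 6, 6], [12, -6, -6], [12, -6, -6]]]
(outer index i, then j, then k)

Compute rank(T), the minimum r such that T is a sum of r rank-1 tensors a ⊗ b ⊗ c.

Lower bound: the mode-2 unfolding of T (rows indexed by j, columns by (i,k) = (0,0), (0,1), (0,2), (1,0), (1,1), (1,2), (2,0), (2,1), (2,2)) is [[-18, 0, 18, -12, 6, 6, -12, 6, 6], [-12, 0, 12, 12, -6, -6, 12, -6, -6], [-18, 0, 18, 12, -6, -6, 12, -6, -6]].
There the 2×2 minor on rows j ∈ {0, 1}, columns (i,k) ∈ {(0,0), (1,0)} is det [[-18, -12], [-12, 12]] = -360 ≠ 0, so this unfolding has rank ≥ 2; CP rank is at least every unfolding rank, so rank(T) ≥ 2. (Unfolding ranks only ever bound the CP rank from below — rank(T) can be strictly larger than all of them — so the matching upper bound has to come from an explicit 2-term decomposition.)
Upper bound — finding two terms. Write S_k = T[:,:,k] for the frontal slices: S₀ = [[-18, -12, -18], [-12, 12, 12], [-12, 12, 12]], S₁ = [[0, 0, 0], [6, -6, -6], [6, -6, -6]], S₂ = [[18, 12, 18], [6, -6, -6], [6, -6, -6]].
If T = a₁ ⊗ b₁ ⊗ c₁ + a₂ ⊗ b₂ ⊗ c₂ then each S_k = c₁[k]·a₁b₁ᵀ + c₂[k]·a₂b₂ᵀ. S₀ and S₁ are linearly independent, so a₁b₁ᵀ and a₂b₂ᵀ must span the same plane of matrices: they are the rank-1 matrices of the form x·S₀ + y·S₁.
The 2×2 minor of x·S₀ + y·S₁ on rows {0,1}, columns {0,1} is −360·x² + 180·xy = (-180)·(2·x − y)(x), vanishing at (x:y) = (1:2) and (0:1).
M₁ = S₀ + 2·S₁ = [[-18, -12, -18], [0, 0, 0], [0, 0, 0]] = (-6)·(1, 0, 0)(3, 2, 3)ᵀ and M₂ = S₁ = [[0, 0, 0], [6, -6, -6], [6, -6, -6]] = 6·(0, 1, 1)(1, -1, -1)ᵀ, so take a₁ = (1, 0, 0), b₁ = (3, 2, 3), a₂ = (0, 1, 1), b₂ = (1, -1, -1).
Each slice is an integer combination of E₁ = a₁b₁ᵀ and E₂ = a₂b₂ᵀ: S₀ = −6·E₁ − 12·E₂, S₁ = 6·E₂, S₂ = 6·E₁ + 6·E₂; reading off coefficients, c₁ = (-6, 0, 6) and c₂ = (-12, 6, 6).
Hence T = (1, 0, 0) ⊗ (3, 2, 3) ⊗ (-6, 0, 6) + (0, 1, 1) ⊗ (1, -1, -1) ⊗ (-12, 6, 6), so rank(T) ≤ 2.
These bounds meet, so rank(T) = 2.

2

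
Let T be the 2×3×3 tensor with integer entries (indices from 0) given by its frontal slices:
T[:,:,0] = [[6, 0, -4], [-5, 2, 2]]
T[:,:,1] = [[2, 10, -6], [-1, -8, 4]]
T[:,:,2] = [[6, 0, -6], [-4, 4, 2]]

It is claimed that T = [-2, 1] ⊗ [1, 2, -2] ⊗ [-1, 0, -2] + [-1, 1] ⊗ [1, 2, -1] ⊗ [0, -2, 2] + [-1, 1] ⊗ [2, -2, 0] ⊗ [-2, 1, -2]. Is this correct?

Reconstruct entry (0,0,1) from the claimed factors: Σₗ aₗ[0]bₗ[0]cₗ[1] = (-2)·(1)·(0) + (-1)·(1)·(-2) + (-1)·(2)·(1) = 0, but T[0,0,1] = 2. The claim is false.

No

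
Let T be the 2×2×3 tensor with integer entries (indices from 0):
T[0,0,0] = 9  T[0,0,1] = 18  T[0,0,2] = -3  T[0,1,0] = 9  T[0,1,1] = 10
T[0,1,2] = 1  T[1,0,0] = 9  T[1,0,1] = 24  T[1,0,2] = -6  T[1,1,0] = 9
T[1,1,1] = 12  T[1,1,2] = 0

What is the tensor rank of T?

Lower bound: in the mode-1 unfolding of T (rows indexed by i, columns by (j,k)) the 2×2 minor on rows i ∈ {0, 1}, columns (j,k) ∈ {(0,0), (0,1)} is det [[9, 18], [9, 24]] = 54 ≠ 0, so that unfolding has rank ≥ 2 and hence rank(T) ≥ 2 (CP rank is at least every unfolding rank, though it can be larger).
Upper bound: with S_k = T[:,:,k], the two rank-1 terms a₁b₁ᵀ, a₂b₂ᵀ are the rank-1 members of the pencil x·S₀ + y·S₁.
det(x·S₀ + y·S₁) is −36·xy − 24·y² = (-12)·(3·x + 2·y)(y), vanishing at (x:y) = (2:-3) and (1:0).
M₁ = 2·S₀ − 3·S₁ = [[-36, -12], [-54, -18]] = (-6)·(2, 3)(3, 1)ᵀ and M₂ = S₀ = [[9, 9], [9, 9]] = 9·(1, 1)(1, 1)ᵀ, so take a₁ = (2, 3), b₁ = (3, 1), a₂ = (1, 1), b₂ = (1, 1).
Each slice is an integer combination of E₁ = a₁b₁ᵀ and E₂ = a₂b₂ᵀ: S₀ = 9·E₂, S₁ = 2·E₁ + 6·E₂, S₂ = −E₁ + 3·E₂; reading off coefficients, c₁ = (0, 2, -1) and c₂ = (9, 6, 3).
Hence T = (2, 3) ⊗ (3, 1) ⊗ (0, 2, -1) + (1, 1) ⊗ (1, 1) ⊗ (9, 6, 3), so rank(T) ≤ 2.
These bounds meet, so rank(T) = 2.

2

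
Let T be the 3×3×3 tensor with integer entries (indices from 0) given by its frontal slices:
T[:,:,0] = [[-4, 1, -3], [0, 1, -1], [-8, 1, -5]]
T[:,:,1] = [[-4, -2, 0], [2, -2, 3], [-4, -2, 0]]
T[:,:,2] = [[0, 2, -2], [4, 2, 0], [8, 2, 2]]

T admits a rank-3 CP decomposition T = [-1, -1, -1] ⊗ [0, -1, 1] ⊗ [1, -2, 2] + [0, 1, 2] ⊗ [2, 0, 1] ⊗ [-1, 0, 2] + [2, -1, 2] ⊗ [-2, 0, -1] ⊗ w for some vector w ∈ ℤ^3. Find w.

Subtract the known terms from T to get the rank-1 residual R = [2, -1, 2] ⊗ [-2, 0, -1] ⊗ w, so R[i,j,k] = a[i]·b[j]·w[k]. Pick indices with nonzero a[0]·b[0] = (2)·(-2) = -4. Only the fibre through (0,0,·) is needed: R[0,0,:] = T[0,0,:] − Σₗ aₗ[0]bₗ[0]cₗ = [-4, -4, 0] − (-1)·(0)·[1, -2, 2] − (0)·(2)·[-1, 0, 2] = [-4, -4, 0]. Then w[k] = R[0,0,k] / -4 for each k, giving w = [-4, -4, 0] / -4 = [1, 1, 0].

w = [1, 1, 0]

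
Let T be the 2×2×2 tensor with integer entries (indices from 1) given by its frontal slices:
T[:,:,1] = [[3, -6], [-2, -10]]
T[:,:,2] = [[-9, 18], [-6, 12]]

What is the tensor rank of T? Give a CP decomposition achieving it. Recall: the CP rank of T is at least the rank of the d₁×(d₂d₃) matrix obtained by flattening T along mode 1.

Lower bound: in the mode-1 unfolding of T (rows indexed by i, columns by (j,k)) the 2×2 minor on rows i ∈ {1, 2}, columns (j,k) ∈ {(1,1), (1,2)} is det [[3, -9], [-2, -6]] = -36 ≠ 0, so that unfolding has rank ≥ 2 and hence rank(T) ≥ 2 (CP rank is at least every unfolding rank, though it can be larger).
Upper bound: with S_k = T[:,:,k], the two rank-1 terms a₁b₁ᵀ, a₂b₂ᵀ are the rank-1 members of the pencil x·S₁ + y·S₂.
det(x·S₁ + y·S₂) is −42·x² + 126·xy = (-42)·(x − 3·y)(x), vanishing at (x:y) = (3:1) and (0:1).
M₁ = 3·S₁ + S₂ = [[0, 0], [-12, -18]] = (-6)·[0, 1][2, 3]ᵀ and M₂ = S₂ = [[-9, 18], [-6, 12]] = (-3)·[3, 2][1, -2]ᵀ, so take a₁ = [0, 1], b₁ = [2, 3], a₂ = [3, 2], b₂ = [1, -2].
Each slice is an integer combination of E₁ = a₁b₁ᵀ and E₂ = a₂b₂ᵀ: S₁ = −2·E₁ + E₂, S₂ = −3·E₂; reading off coefficients, c₁ = [-2, 0] and c₂ = [1, -3].
Hence T = [0, 1] ⊗ [2, 3] ⊗ [-2, 0] + [3, 2] ⊗ [1, -2] ⊗ [1, -3], so rank(T) ≤ 2.
These bounds meet, so rank(T) = 2.

rank(T) = 2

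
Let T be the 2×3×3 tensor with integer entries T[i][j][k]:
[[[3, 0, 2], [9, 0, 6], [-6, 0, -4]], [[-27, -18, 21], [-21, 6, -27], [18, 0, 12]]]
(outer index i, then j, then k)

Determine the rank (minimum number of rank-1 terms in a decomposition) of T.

Lower bound: the mode-3 unfolding of T (rows indexed by k, columns by (i,j) = (0,0), (0,1), (0,2), (1,0), (1,1), (1,2)) is [[3, 9, -6, -27, -21, 18], [0, 0, 0, -18, 6, 0], [2, 6, -4, 21, -27, 12]].
There the 2×2 minor on rows k ∈ {0, 1}, columns (i,j) ∈ {(0,0), (1,0)} is det [[3, -27], [0, -18]] = -54 ≠ 0, so this unfolding has rank ≥ 2; CP rank is at least every unfolding rank, so rank(T) ≥ 2. (Flattening ranks never certify an upper bound on CP rank; for that we must actually write T with 2 rank-1 terms.)
Upper bound — finding two terms. Write S_k = T[:,:,k] for the frontal slices: S₀ = [[3, 9, -6], [-27, -21, 18]], S₁ = [[0, 0, 0], [-18, 6, 0]], S₂ = [[2, 6, -4], [21, -27, 12]].
If T = a₁ (x) b₁ (x) c₁ + a₂ (x) b₂ (x) c₂ then each S_k = c₁[k]·a₁b₁ᵀ + c₂[k]·a₂b₂ᵀ. S₀ and S₁ are linearly independent, so a₁b₁ᵀ and a₂b₂ᵀ must span the same plane of matrices: they are the rank-1 matrices of the form x·S₀ + y·S₁.
The 2×2 minor of x·S₀ + y·S₁ on rows {0,1}, columns {0,1} is 180·x² + 180·xy = 180·(x + y)(x), vanishing at (x:y) = (1:-1) and (0:1).
M₁ = S₀ − S₁ = [[3, 9, -6], [-9, -27, 18]] = 3·[1, -3][1, 3, -2]ᵀ and M₂ = S₁ = [[0, 0, 0], [-18, 6, 0]] = (-6)·[0, 1][3, -1, 0]ᵀ, so take a₁ = [1, -3], b₁ = [1, 3, -2], a₂ = [0, 1], b₂ = [3, -1, 0].
Each slice is an integer combination of E₁ = a₁b₁ᵀ and E₂ = a₂b₂ᵀ: S₀ = 3·E₁ − 6·E₂, S₁ = −6·E₂, S₂ = 2·E₁ + 9·E₂; reading off coefficients, c₁ = [3, 0, 2] and c₂ = [-6, -6, 9].
Hence T = [1, -3] (x) [1, 3, -2] (x) [3, 0, 2] + [0, 1] (x) [3, -1, 0] (x) [-6, -6, 9], so rank(T) ≤ 2.
These bounds meet, so rank(T) = 2.
Check entry T[0,0,0] = 3: (1)·(1)·(3) + (0)·(3)·(-6) = 3.

2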